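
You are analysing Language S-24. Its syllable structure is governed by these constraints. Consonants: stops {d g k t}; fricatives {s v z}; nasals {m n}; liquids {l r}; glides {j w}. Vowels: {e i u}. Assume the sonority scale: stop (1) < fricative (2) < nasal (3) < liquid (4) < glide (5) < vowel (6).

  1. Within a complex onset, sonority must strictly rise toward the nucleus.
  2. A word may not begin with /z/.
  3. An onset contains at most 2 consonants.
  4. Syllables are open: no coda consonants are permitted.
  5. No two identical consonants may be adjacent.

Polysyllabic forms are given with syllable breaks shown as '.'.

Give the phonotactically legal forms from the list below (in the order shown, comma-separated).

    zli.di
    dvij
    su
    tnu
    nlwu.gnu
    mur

zli.di — violates constraint 2: word begins with /z/ → phonotactically illegal
dvij — violates constraint 4: syllable 1 coda /j/ has 1 consonant (> 0) → phonotactically illegal
su — σ1 onset /s/, coda /∅/ ok → phonotactically legal
tnu — σ1 onset /tn/ (1→3 rises), coda /∅/ ok → phonotactically legal
nlwu.gnu — violates constraint 3: syllable 1 onset /nlw/ has 3 consonants (> 2) → phonotactically illegal
mur — violates constraint 4: syllable 1 coda /r/ has 1 consonant (> 0) → phonotactically illegal

su, tnu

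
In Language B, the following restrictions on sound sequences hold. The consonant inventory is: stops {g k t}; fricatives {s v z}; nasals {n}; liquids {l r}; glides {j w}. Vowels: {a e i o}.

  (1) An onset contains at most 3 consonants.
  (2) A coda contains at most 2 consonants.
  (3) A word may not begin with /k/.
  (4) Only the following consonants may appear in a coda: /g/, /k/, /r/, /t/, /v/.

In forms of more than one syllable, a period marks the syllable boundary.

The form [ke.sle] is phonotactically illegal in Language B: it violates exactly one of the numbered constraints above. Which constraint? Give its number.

3

[ke.sle]: word begins with /k/.
This is a violation of constraint 3: "A word may not begin with /k/."
The remaining constraints (1, 2, 4) are satisfied.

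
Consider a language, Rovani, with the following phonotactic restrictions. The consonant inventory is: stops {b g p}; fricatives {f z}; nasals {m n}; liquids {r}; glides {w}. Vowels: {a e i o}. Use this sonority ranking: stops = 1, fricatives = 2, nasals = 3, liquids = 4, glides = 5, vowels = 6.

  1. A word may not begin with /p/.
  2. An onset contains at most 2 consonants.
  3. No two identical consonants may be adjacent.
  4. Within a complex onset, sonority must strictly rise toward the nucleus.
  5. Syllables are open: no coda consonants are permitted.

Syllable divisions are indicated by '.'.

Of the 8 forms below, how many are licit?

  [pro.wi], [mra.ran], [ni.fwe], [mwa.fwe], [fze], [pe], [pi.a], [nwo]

[pro.wi] — violates constraint 1: word begins with /p/ → illicit
[mra.ran] — violates constraint 5: syllable 2 coda /n/ has 1 consonant (> 0) → illicit
[ni.fwe] — σ1 onset /n/, coda /∅/ ok; σ2 onset /fw/ (2→5 rises), coda /∅/ ok → licit
[mwa.fwe] — σ1 onset /mw/ (3→5 rises), coda /∅/ ok; σ2 onset /fw/ (2→5 rises), coda /∅/ ok → licit
[fze] — violates constraint 4: syllable 1 onset /fz/: /f/ (fricative, 2) → /z/ (fricative, 2) does not rise → illicit
[pe] — violates constraint 1: word begins with /p/ → illicit
[pi.a] — violates constraint 1: word begins with /p/ → illicit
[nwo] — σ1 onset /nw/ (3→5 rises), coda /∅/ ok → licit
Licit: [ni.fwe], [mwa.fwe], [nwo] → 3.

3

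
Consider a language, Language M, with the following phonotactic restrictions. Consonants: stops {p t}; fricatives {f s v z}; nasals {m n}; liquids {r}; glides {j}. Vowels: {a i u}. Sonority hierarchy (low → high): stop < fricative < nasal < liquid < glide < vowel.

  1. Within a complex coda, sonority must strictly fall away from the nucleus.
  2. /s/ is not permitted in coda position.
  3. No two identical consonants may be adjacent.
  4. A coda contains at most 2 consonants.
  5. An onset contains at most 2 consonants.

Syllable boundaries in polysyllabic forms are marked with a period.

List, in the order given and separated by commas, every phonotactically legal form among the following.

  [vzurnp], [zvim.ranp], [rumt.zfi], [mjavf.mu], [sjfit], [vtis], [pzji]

[zvim.ranp], [rumt.zfi]

[vzurnp] — violates constraint 4: syllable 1 coda /rnp/ has 3 consonants (> 2) → phonotactically illegal
[zvim.ranp] — σ1 onset /zv/ (2C), coda /m/ ok; σ2 onset /r/, coda /np/ (3→1 falls) ok → phonotactically legal
[rumt.zfi] — σ1 onset /r/, coda /mt/ (3→1 falls) ok; σ2 onset /zf/ (2C), coda /∅/ ok → phonotactically legal
[mjavf.mu] — violates constraint 1: syllable 1 coda /vf/: /v/ (fricative, 2) → /f/ (fricative, 2) does not fall → phonotactically illegal
[sjfit] — violates constraint 5: syllable 1 onset /sjf/ has 3 consonants (> 2) → phonotactically illegal
[vtis] — violates constraint 2: syllable 1 coda contains /s/ → phonotactically illegal
[pzji] — violates constraint 5: syllable 1 onset /pzj/ has 3 consonants (> 2) → phonotactically illegal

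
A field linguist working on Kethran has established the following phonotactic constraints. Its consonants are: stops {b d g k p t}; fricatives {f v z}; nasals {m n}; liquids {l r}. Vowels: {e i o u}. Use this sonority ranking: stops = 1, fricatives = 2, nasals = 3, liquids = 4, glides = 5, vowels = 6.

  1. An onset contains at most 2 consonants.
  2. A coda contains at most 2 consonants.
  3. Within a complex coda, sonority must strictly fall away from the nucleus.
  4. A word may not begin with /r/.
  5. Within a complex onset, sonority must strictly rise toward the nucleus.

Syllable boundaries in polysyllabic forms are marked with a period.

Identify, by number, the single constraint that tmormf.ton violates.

tmormf.ton: syllable 1 coda /rmf/ has 3 consonants (> 2).
This is a violation of constraint 2: "A coda contains at most 2 consonants."
The remaining constraints (1, 3, 4, 5) are satisfied.

2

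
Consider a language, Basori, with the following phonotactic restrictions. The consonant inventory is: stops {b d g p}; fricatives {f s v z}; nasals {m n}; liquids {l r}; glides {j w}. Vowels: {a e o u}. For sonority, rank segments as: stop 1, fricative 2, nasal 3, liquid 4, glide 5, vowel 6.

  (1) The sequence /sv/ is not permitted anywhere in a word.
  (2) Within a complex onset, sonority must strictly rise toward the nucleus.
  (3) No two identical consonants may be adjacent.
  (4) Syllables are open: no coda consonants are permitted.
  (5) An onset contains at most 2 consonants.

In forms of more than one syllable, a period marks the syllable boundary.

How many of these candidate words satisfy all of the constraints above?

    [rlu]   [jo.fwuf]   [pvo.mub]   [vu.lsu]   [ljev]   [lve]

[rlu] — violates constraint 2: syllable 1 onset /rl/: /r/ (liquid, 4) → /l/ (liquid, 4) does not rise → ill-formed
[jo.fwuf] — violates constraint 4: syllable 2 coda /f/ has 1 consonant (> 0) → ill-formed
[pvo.mub] — violates constraint 4: syllable 2 coda /b/ has 1 consonant (> 0) → ill-formed
[vu.lsu] — violates constraint 2: syllable 2 onset /ls/: /l/ (liquid, 4) → /s/ (fricative, 2) does not rise → ill-formed
[ljev] — violates constraint 4: syllable 1 coda /v/ has 1 consonant (> 0) → ill-formed
[lve] — violates constraint 2: syllable 1 onset /lv/: /l/ (liquid, 4) → /v/ (fricative, 2) does not rise → ill-formed
No form is well-formed → 0.

0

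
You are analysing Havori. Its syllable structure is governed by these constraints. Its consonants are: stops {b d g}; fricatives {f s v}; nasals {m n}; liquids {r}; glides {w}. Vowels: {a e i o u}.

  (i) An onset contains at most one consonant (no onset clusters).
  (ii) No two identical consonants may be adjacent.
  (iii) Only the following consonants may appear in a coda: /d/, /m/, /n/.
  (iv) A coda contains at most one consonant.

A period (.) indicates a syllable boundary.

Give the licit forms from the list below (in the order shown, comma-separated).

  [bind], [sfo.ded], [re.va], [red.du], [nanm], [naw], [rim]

[re.va], [rim]

[bind] — violates constraint (iv): syllable 1 coda /nd/ has 2 consonants (> 1) → illicit
[sfo.ded] — violates constraint (i): syllable 1 onset /sf/ has 2 consonants (> 1) → illicit
[re.va] — σ1 onset /r/, coda /∅/ ok; σ2 onset /v/, coda /∅/ ok → licit
[red.du] — violates constraint (ii): adjacent identical consonants /dd/ → illicit
[nanm] — violates constraint (iv): syllable 1 coda /nm/ has 2 consonants (> 1) → illicit
[naw] — violates constraint (iii): syllable 1 coda contains /w/, which is not a licensed coda consonant → illicit
[rim] — σ1 onset /r/, coda /m/ ok → licit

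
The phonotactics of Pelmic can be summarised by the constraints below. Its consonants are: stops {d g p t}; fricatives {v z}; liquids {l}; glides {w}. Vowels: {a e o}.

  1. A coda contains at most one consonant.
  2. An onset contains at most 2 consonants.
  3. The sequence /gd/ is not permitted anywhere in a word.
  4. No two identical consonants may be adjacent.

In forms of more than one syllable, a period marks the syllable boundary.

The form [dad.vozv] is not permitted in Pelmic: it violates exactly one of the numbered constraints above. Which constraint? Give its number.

[dad.vozv]: syllable 2 coda /zv/ has 2 consonants (> 1).
This is a violation of constraint 1: "A coda contains at most one consonant."
The remaining constraints (2, 3, 4) are satisfied.

1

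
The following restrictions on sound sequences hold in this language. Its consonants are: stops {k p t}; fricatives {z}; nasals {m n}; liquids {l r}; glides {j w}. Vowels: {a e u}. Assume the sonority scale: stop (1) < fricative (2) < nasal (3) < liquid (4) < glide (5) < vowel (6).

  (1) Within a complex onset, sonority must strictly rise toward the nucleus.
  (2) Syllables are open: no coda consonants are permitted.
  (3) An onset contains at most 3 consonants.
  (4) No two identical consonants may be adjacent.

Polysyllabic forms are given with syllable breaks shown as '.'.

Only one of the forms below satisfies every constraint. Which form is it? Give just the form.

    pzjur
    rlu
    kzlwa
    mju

mju

pzjur — violates constraint 2: syllable 1 coda /r/ has 1 consonant (> 0) → phonotactically illegal
rlu — violates constraint 1: syllable 1 onset /rl/: /r/ (liquid, 4) → /l/ (liquid, 4) does not rise → phonotactically illegal
kzlwa — violates constraint 3: syllable 1 onset /kzlw/ has 4 consonants (> 3) → phonotactically illegal
mju — σ1 onset /mj/ (3→5 rises), coda /∅/ ok → phonotactically legal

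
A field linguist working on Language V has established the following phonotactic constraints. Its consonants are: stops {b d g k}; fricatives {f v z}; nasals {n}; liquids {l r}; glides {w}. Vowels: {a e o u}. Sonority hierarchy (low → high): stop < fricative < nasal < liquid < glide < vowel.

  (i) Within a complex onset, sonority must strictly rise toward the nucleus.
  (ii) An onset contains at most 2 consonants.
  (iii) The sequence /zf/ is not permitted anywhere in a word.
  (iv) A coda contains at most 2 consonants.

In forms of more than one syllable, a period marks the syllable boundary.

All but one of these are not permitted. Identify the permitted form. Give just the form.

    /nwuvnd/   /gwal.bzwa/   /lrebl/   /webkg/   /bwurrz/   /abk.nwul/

/abk.nwul/

/nwuvnd/ — violates constraint (iv): syllable 1 coda /vnd/ has 3 consonants (> 2) → not permitted
/gwal.bzwa/ — violates constraint (ii): syllable 2 onset /bzw/ has 3 consonants (> 2) → not permitted
/lrebl/ — violates constraint (i): syllable 1 onset /lr/: /l/ (liquid, 4) → /r/ (liquid, 4) does not rise → not permitted
/webkg/ — violates constraint (iv): syllable 1 coda /bkg/ has 3 consonants (> 2) → not permitted
/bwurrz/ — violates constraint (iv): syllable 1 coda /rrz/ has 3 consonants (> 2) → not permitted
/abk.nwul/ — σ1 onset /∅/, coda /bk/ (2C) ok; σ2 onset /nw/ (3→5 rises), coda /l/ ok → permitted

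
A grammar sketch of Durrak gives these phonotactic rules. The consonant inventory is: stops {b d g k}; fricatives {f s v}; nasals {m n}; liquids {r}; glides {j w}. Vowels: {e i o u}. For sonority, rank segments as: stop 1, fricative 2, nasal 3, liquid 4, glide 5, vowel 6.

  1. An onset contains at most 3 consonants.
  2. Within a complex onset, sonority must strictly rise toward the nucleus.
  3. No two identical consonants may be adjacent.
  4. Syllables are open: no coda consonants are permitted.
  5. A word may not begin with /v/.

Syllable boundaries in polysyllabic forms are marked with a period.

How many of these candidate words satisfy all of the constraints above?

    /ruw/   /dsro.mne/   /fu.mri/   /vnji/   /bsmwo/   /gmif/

/ruw/ — violates constraint 4: syllable 1 coda /w/ has 1 consonant (> 0) → ill-formed
/dsro.mne/ — violates constraint 2: syllable 2 onset /mn/: /m/ (nasal, 3) → /n/ (nasal, 3) does not rise → ill-formed
/fu.mri/ — σ1 onset /f/, coda /∅/ ok; σ2 onset /mr/ (3→4 rises), coda /∅/ ok → well-formed
/vnji/ — violates constraint 5: word begins with /v/ → ill-formed
/bsmwo/ — violates constraint 1: syllable 1 onset /bsmw/ has 4 consonants (> 3) → ill-formed
/gmif/ — violates constraint 4: syllable 1 coda /f/ has 1 consonant (> 0) → ill-formed
Well-formed: /fu.mri/ → 1.

1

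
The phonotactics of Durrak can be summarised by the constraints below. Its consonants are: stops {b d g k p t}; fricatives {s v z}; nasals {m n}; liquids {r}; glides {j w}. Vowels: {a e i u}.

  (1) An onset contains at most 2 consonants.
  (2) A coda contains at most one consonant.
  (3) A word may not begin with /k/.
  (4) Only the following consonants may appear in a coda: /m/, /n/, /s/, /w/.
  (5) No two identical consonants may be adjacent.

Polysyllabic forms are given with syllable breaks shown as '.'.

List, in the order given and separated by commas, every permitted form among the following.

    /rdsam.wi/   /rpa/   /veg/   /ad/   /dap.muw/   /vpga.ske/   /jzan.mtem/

/rdsam.wi/ — violates constraint 1: syllable 1 onset /rds/ has 3 consonants (> 2) → not permitted
/rpa/ — σ1 onset /rp/ (2C), coda /∅/ ok → permitted
/veg/ — violates constraint 4: syllable 1 coda contains /g/, which is not a licensed coda consonant → not permitted
/ad/ — violates constraint 4: syllable 1 coda contains /d/, which is not a licensed coda consonant → not permitted
/dap.muw/ — violates constraint 4: syllable 1 coda contains /p/, which is not a licensed coda consonant → not permitted
/vpga.ske/ — violates constraint 1: syllable 1 onset /vpg/ has 3 consonants (> 2) → not permitted
/jzan.mtem/ — σ1 onset /jz/ (2C), coda /n/ ok; σ2 onset /mt/ (2C), coda /m/ ok → permitted

/rpa/, /jzan.mtem/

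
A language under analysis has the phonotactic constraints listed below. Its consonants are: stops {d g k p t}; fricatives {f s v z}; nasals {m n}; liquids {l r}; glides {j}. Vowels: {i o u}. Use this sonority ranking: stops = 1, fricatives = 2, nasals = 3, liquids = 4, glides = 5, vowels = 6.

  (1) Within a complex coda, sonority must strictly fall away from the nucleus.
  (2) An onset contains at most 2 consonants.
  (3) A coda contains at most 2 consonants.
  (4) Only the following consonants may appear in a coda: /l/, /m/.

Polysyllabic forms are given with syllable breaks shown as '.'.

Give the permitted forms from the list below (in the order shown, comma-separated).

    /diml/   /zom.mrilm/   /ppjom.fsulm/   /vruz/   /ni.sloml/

/diml/ — violates constraint 1: syllable 1 coda /ml/: /m/ (nasal, 3) → /l/ (liquid, 4) does not fall → not permitted
/zom.mrilm/ — σ1 onset /z/, coda /m/ ok; σ2 onset /mr/ (2C), coda /lm/ (4→3 falls) ok → permitted
/ppjom.fsulm/ — violates constraint 2: syllable 1 onset /ppj/ has 3 consonants (> 2) → not permitted
/vruz/ — violates constraint 4: syllable 1 coda contains /z/, which is not a licensed coda consonant → not permitted
/ni.sloml/ — violates constraint 1: syllable 2 coda /ml/: /m/ (nasal, 3) → /l/ (liquid, 4) does not fall → not permitted

/zom.mrilm/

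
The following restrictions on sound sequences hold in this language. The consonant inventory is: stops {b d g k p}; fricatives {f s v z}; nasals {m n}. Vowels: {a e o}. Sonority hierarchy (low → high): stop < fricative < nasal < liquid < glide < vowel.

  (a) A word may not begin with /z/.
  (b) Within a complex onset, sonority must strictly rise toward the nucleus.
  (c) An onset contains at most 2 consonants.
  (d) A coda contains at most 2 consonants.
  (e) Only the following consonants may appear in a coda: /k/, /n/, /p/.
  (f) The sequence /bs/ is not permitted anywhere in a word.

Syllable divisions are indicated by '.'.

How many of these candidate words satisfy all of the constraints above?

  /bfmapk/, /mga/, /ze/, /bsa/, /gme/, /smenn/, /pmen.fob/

/bfmapk/ — violates constraint (c): syllable 1 onset /bfm/ has 3 consonants (> 2) → phonotactically illegal
/mga/ — violates constraint (b): syllable 1 onset /mg/: /m/ (nasal, 3) → /g/ (stop, 1) does not rise → phonotactically illegal
/ze/ — violates constraint (a): word begins with /z/ → phonotactically illegal
/bsa/ — violates constraint (f): contains banned sequence /bs/ → phonotactically illegal
/gme/ — σ1 onset /gm/ (1→3 rises), coda /∅/ ok → phonotactically legal
/smenn/ — σ1 onset /sm/ (2→3 rises), coda /nn/ (2C) ok → phonotactically legal
/pmen.fob/ — violates constraint (e): syllable 2 coda contains /b/, which is not a licensed coda consonant → phonotactically illegal
Phonotactically legal: /gme/, /smenn/ → 2.

2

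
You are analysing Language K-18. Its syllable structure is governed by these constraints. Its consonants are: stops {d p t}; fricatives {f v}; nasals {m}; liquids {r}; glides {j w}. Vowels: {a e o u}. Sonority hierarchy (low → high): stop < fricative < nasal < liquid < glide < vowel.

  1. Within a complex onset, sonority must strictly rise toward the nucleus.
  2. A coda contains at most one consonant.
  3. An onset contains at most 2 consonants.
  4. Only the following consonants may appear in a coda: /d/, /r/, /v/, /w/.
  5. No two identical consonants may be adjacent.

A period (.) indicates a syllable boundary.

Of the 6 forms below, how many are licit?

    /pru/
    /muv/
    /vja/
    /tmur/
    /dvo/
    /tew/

6

/pru/ — σ1 onset /pr/ (1→4 rises), coda /∅/ ok → licit
/muv/ — σ1 onset /m/, coda /v/ ok → licit
/vja/ — σ1 onset /vj/ (2→5 rises), coda /∅/ ok → licit
/tmur/ — σ1 onset /tm/ (1→3 rises), coda /r/ ok → licit
/dvo/ — σ1 onset /dv/ (1→2 rises), coda /∅/ ok → licit
/tew/ — σ1 onset /t/, coda /w/ ok → licit
Licit: /pru/, /muv/, /vja/, /tmur/, /dvo/, /tew/ → 6.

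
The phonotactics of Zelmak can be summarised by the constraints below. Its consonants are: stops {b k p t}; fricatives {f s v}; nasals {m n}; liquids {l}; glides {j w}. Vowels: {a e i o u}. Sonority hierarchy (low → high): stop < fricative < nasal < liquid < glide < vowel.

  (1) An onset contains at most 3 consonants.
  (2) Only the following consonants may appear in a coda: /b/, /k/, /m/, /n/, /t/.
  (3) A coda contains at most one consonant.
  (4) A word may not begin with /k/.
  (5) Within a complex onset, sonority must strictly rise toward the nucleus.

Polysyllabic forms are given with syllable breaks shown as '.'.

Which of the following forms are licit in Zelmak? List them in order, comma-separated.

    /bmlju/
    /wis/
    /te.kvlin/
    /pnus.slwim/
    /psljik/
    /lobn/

/te.kvlin/

/bmlju/ — violates constraint 1: syllable 1 onset /bmlj/ has 4 consonants (> 3) → illicit
/wis/ — violates constraint 2: syllable 1 coda contains /s/, which is not a licensed coda consonant → illicit
/te.kvlin/ — σ1 onset /t/, coda /∅/ ok; σ2 onset /kvl/ (1→2→4 rises), coda /n/ ok → licit
/pnus.slwim/ — violates constraint 2: syllable 1 coda contains /s/, which is not a licensed coda consonant → illicit
/psljik/ — violates constraint 1: syllable 1 onset /pslj/ has 4 consonants (> 3) → illicit
/lobn/ — violates constraint 3: syllable 1 coda /bn/ has 2 consonants (> 1) → illicit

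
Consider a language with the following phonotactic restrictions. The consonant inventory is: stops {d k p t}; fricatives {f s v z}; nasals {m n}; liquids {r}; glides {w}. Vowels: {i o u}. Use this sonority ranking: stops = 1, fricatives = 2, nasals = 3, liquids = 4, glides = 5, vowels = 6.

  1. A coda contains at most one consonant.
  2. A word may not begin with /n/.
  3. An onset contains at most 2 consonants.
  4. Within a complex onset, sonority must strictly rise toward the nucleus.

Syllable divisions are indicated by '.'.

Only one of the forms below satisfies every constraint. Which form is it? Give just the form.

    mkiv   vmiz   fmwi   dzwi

mkiv — violates constraint 4: syllable 1 onset /mk/: /m/ (nasal, 3) → /k/ (stop, 1) does not rise → not permitted
vmiz — σ1 onset /vm/ (2→3 rises), coda /z/ ok → permitted
fmwi — violates constraint 3: syllable 1 onset /fmw/ has 3 consonants (> 2) → not permitted
dzwi — violates constraint 3: syllable 1 onset /dzw/ has 3 consonants (> 2) → not permitted

vmiz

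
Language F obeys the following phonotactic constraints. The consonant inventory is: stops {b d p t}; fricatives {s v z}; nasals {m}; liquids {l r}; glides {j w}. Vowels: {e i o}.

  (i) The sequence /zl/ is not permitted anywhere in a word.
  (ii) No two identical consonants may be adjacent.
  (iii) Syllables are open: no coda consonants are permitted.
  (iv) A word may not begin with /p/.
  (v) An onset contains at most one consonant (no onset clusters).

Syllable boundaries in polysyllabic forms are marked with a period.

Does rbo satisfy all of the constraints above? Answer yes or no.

no

rbo — violates constraint (v): syllable 1 onset /rb/ has 2 consonants (> 1) → not permitted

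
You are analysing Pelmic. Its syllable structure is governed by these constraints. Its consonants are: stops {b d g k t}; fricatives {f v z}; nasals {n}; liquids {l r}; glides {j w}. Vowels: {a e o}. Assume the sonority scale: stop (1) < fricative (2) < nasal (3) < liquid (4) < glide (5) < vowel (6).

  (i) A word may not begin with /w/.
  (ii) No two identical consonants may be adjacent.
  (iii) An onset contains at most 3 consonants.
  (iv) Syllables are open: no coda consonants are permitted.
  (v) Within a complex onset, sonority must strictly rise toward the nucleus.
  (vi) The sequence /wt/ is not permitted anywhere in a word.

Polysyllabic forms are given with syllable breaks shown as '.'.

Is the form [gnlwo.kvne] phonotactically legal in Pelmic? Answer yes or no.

no

[gnlwo.kvne] — violates constraint (iii): syllable 1 onset /gnlw/ has 4 consonants (> 3) → phonotactically illegal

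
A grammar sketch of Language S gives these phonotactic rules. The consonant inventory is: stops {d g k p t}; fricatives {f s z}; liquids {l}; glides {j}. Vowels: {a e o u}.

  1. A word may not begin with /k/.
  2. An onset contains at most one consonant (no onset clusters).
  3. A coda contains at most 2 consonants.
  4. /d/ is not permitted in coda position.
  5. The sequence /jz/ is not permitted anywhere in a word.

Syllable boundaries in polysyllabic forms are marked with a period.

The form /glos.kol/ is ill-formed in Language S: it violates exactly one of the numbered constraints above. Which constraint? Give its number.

2

/glos.kol/: syllable 1 onset /gl/ has 2 consonants (> 1).
This is a violation of constraint 2: "An onset contains at most one consonant (no onset clusters)."
The remaining constraints (1, 3, 4, 5) are satisfied.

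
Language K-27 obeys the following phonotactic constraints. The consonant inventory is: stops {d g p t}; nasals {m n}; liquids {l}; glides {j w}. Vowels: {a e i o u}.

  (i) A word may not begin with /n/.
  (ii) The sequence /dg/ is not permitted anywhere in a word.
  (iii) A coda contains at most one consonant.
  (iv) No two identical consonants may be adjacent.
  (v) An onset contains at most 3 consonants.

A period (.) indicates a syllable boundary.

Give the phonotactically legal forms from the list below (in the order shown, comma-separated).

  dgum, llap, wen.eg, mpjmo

dgum — violates constraint (ii): contains banned sequence /dg/ → phonotactically illegal
llap — violates constraint (iv): adjacent identical consonants /ll/ → phonotactically illegal
wen.eg — σ1 onset /w/, coda /n/ ok; σ2 onset /∅/, coda /g/ ok → phonotactically legal
mpjmo — violates constraint (v): syllable 1 onset /mpjm/ has 4 consonants (> 3) → phonotactically illegal

wen.eg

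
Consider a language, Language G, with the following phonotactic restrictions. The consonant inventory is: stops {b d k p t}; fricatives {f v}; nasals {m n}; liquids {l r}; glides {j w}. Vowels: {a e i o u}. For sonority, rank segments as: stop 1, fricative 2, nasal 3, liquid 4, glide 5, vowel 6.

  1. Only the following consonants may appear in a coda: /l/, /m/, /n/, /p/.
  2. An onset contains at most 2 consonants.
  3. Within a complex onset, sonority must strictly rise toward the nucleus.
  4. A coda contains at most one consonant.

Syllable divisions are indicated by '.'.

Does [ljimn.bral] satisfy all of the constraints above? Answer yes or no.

[ljimn.bral] — violates constraint 4: syllable 1 coda /mn/ has 2 consonants (> 1) → illicit

no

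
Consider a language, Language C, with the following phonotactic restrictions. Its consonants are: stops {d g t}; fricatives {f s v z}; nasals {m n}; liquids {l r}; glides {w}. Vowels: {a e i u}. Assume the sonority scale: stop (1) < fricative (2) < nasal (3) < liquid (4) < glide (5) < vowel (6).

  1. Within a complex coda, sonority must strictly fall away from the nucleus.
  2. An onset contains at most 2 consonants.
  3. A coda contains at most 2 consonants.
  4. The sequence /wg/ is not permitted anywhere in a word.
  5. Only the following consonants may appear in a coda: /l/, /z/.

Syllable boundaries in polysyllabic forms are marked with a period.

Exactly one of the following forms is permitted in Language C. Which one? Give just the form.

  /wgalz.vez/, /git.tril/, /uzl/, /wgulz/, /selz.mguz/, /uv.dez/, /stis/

/selz.mguz/

/wgalz.vez/ — violates constraint 4: contains banned sequence /wg/ → not permitted
/git.tril/ — violates constraint 5: syllable 1 coda contains /t/, which is not a licensed coda consonant → not permitted
/uzl/ — violates constraint 1: syllable 1 coda /zl/: /z/ (fricative, 2) → /l/ (liquid, 4) does not fall → not permitted
/wgulz/ — violates constraint 4: contains banned sequence /wg/ → not permitted
/selz.mguz/ — σ1 onset /s/, coda /lz/ (4→2 falls) ok; σ2 onset /mg/ (2C), coda /z/ ok → permitted
/uv.dez/ — violates constraint 5: syllable 1 coda contains /v/, which is not a licensed coda consonant → not permitted
/stis/ — violates constraint 5: syllable 1 coda contains /s/, which is not a licensed coda consonant → not permitted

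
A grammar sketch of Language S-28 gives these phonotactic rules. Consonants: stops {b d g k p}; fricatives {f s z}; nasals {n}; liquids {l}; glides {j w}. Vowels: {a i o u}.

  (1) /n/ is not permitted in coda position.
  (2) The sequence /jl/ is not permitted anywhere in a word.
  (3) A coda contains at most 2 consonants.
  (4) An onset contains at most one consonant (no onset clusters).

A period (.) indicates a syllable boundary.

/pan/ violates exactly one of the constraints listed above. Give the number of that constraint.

/pan/: syllable 1 coda contains /n/.
This is a violation of constraint 1: "/n/ is not permitted in coda position."
The remaining constraints (2, 3, 4) are satisfied.

1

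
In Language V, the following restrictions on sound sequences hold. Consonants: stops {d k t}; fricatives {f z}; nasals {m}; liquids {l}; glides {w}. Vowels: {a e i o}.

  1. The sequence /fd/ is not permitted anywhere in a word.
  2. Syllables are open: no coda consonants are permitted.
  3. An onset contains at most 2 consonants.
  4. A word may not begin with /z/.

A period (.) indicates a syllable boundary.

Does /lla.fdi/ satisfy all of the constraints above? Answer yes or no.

/lla.fdi/ — violates constraint 1: contains banned sequence /fd/ → ill-formed

no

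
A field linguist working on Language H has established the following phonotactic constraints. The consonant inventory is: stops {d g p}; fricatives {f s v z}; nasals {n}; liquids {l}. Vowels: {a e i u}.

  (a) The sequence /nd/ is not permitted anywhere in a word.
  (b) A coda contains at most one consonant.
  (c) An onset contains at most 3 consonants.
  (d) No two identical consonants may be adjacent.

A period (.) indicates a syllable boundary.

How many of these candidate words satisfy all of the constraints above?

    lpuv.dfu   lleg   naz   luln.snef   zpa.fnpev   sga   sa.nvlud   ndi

lpuv.dfu — σ1 onset /lp/ (2C), coda /v/ ok; σ2 onset /df/ (2C), coda /∅/ ok → phonotactically legal
lleg — violates constraint (d): adjacent identical consonants /ll/ → phonotactically illegal
naz — σ1 onset /n/, coda /z/ ok → phonotactically legal
luln.snef — violates constraint (b): syllable 1 coda /ln/ has 2 consonants (> 1) → phonotactically illegal
zpa.fnpev — σ1 onset /zp/ (2C), coda /∅/ ok; σ2 onset /fnp/ (3C), coda /v/ ok → phonotactically legal
sga — σ1 onset /sg/ (2C), coda /∅/ ok → phonotactically legal
sa.nvlud — σ1 onset /s/, coda /∅/ ok; σ2 onset /nvl/ (3C), coda /d/ ok → phonotactically legal
ndi — violates constraint (a): contains banned sequence /nd/ → phonotactically illegal
Phonotactically legal: lpuv.dfu, naz, zpa.fnpev, sga, sa.nvlud → 5.

5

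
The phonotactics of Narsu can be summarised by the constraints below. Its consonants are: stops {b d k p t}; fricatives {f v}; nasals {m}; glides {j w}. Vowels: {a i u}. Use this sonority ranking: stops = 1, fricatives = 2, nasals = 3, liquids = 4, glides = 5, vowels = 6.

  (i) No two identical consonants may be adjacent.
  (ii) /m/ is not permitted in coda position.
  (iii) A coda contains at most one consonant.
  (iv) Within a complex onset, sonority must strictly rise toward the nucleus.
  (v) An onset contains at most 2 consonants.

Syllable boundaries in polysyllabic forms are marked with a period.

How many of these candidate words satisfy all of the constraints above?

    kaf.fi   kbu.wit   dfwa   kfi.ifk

0

kaf.fi — violates constraint (i): adjacent identical consonants /ff/ → ill-formed
kbu.wit — violates constraint (iv): syllable 1 onset /kb/: /k/ (stop, 1) → /b/ (stop, 1) does not rise → ill-formed
dfwa — violates constraint (v): syllable 1 onset /dfw/ has 3 consonants (> 2) → ill-formed
kfi.ifk — violates constraint (iii): syllable 2 coda /fk/ has 2 consonants (> 1) → ill-formed
No form is well-formed → 0.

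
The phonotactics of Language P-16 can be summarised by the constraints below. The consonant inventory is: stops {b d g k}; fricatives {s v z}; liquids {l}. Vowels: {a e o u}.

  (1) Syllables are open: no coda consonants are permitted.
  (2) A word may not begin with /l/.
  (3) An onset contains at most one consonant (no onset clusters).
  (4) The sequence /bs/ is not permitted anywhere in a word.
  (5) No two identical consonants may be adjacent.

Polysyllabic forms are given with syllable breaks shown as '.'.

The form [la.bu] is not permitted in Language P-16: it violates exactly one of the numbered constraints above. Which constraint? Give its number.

2

[la.bu]: word begins with /l/.
This is a violation of constraint 2: "A word may not begin with /l/."
The remaining constraints (1, 3, 4, 5) are satisfied.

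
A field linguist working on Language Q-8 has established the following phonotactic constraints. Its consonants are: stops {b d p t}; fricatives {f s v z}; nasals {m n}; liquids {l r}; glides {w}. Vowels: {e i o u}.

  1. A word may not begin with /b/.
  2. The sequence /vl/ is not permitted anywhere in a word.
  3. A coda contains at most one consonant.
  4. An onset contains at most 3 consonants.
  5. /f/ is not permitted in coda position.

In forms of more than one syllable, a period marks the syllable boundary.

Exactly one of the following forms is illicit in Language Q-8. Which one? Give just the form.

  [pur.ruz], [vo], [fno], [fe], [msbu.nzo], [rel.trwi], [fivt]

[fivt]

[pur.ruz] — σ1 onset /p/, coda /r/ ok; σ2 onset /r/, coda /z/ ok → licit
[vo] — σ1 onset /v/, coda /∅/ ok → licit
[fno] — σ1 onset /fn/ (2C), coda /∅/ ok → licit
[fe] — σ1 onset /f/, coda /∅/ ok → licit
[msbu.nzo] — σ1 onset /msb/ (3C), coda /∅/ ok; σ2 onset /nz/ (2C), coda /∅/ ok → licit
[rel.trwi] — σ1 onset /r/, coda /l/ ok; σ2 onset /trw/ (3C), coda /∅/ ok → licit
[fivt] — violates constraint 3: syllable 1 coda /vt/ has 2 consonants (> 1) → illicit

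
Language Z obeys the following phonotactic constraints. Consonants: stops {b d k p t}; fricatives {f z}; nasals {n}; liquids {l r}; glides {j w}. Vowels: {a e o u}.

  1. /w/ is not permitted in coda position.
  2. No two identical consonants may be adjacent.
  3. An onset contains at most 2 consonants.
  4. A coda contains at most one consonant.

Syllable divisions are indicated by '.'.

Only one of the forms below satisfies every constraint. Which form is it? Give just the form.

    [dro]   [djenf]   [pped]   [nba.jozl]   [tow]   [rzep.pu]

[dro]

[dro] — σ1 onset /dr/ (2C), coda /∅/ ok → phonotactically legal
[djenf] — violates constraint 4: syllable 1 coda /nf/ has 2 consonants (> 1) → phonotactically illegal
[pped] — violates constraint 2: adjacent identical consonants /pp/ → phonotactically illegal
[nba.jozl] — violates constraint 4: syllable 2 coda /zl/ has 2 consonants (> 1) → phonotactically illegal
[tow] — violates constraint 1: syllable 1 coda contains /w/ → phonotactically illegal
[rzep.pu] — violates constraint 2: adjacent identical consonants /pp/ → phonotactically illegal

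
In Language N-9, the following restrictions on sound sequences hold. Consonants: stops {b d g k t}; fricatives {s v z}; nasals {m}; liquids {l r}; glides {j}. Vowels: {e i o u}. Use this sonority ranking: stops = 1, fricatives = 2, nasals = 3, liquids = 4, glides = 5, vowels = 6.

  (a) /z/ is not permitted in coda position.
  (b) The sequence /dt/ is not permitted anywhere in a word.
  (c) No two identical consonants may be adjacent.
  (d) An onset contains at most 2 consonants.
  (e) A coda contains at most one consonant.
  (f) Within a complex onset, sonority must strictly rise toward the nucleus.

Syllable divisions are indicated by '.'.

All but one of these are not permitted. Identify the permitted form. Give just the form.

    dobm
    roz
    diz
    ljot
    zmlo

ljot

dobm — violates constraint (e): syllable 1 coda /bm/ has 2 consonants (> 1) → not permitted
roz — violates constraint (a): syllable 1 coda contains /z/ → not permitted
diz — violates constraint (a): syllable 1 coda contains /z/ → not permitted
ljot — σ1 onset /lj/ (4→5 rises), coda /t/ ok → permitted
zmlo — violates constraint (d): syllable 1 onset /zml/ has 3 consonants (> 2) → not permitted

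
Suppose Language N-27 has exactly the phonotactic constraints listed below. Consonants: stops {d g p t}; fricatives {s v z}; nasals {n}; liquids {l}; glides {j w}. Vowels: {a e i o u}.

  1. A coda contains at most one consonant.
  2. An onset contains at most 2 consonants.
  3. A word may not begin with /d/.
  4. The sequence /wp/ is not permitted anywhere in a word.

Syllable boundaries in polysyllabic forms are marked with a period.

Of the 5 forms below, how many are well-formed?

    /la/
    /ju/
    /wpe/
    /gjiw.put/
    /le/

3

/la/ — σ1 onset /l/, coda /∅/ ok → well-formed
/ju/ — σ1 onset /j/, coda /∅/ ok → well-formed
/wpe/ — violates constraint 4: contains banned sequence /wp/ → ill-formed
/gjiw.put/ — violates constraint 4: contains banned sequence /wp/ → ill-formed
/le/ — σ1 onset /l/, coda /∅/ ok → well-formed
Well-formed: /la/, /ju/, /le/ → 3.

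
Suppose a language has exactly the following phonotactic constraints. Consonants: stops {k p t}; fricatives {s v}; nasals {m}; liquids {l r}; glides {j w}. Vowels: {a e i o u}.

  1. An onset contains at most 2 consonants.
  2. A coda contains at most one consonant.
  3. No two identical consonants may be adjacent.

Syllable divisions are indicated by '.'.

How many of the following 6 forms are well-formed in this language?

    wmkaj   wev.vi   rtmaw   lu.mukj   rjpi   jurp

0

wmkaj — violates constraint 1: syllable 1 onset /wmk/ has 3 consonants (> 2) → ill-formed
wev.vi — violates constraint 3: adjacent identical consonants /vv/ → ill-formed
rtmaw — violates constraint 1: syllable 1 onset /rtm/ has 3 consonants (> 2) → ill-formed
lu.mukj — violates constraint 2: syllable 2 coda /kj/ has 2 consonants (> 1) → ill-formed
rjpi — violates constraint 1: syllable 1 onset /rjp/ has 3 consonants (> 2) → ill-formed
jurp — violates constraint 2: syllable 1 coda /rp/ has 2 consonants (> 1) → ill-formed
No form is well-formed → 0.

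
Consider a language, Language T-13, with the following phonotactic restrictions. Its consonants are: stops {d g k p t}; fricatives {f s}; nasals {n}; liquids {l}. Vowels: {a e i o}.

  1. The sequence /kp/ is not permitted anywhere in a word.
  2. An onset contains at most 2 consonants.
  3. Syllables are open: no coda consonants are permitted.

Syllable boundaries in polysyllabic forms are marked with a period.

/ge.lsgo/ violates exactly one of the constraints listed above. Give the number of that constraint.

2

/ge.lsgo/: syllable 2 onset /lsg/ has 3 consonants (> 2).
This is a violation of constraint 2: "An onset contains at most 2 consonants."
The remaining constraints (1, 3) are satisfied.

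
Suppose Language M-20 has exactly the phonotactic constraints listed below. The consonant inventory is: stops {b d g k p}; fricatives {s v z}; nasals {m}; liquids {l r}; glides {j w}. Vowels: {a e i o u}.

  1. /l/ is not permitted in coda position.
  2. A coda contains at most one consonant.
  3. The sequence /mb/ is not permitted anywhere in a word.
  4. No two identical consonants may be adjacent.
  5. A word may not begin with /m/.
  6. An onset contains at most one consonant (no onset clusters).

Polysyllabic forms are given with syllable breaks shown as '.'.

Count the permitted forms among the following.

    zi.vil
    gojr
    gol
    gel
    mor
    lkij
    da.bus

1

zi.vil — violates constraint 1: syllable 2 coda contains /l/ → not permitted
gojr — violates constraint 2: syllable 1 coda /jr/ has 2 consonants (> 1) → not permitted
gol — violates constraint 1: syllable 1 coda contains /l/ → not permitted
gel — violates constraint 1: syllable 1 coda contains /l/ → not permitted
mor — violates constraint 5: word begins with /m/ → not permitted
lkij — violates constraint 6: syllable 1 onset /lk/ has 2 consonants (> 1) → not permitted
da.bus — σ1 onset /d/, coda /∅/ ok; σ2 onset /b/, coda /s/ ok → permitted
Permitted: da.bus → 1.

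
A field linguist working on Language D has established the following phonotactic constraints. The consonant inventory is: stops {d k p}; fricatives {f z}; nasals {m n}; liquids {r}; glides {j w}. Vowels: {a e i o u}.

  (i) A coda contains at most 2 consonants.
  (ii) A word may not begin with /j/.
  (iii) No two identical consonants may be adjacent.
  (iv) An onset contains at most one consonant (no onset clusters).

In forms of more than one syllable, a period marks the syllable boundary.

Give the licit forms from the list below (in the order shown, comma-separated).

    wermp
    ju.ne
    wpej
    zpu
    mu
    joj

wermp — violates constraint (i): syllable 1 coda /rmp/ has 3 consonants (> 2) → illicit
ju.ne — violates constraint (ii): word begins with /j/ → illicit
wpej — violates constraint (iv): syllable 1 onset /wp/ has 2 consonants (> 1) → illicit
zpu — violates constraint (iv): syllable 1 onset /zp/ has 2 consonants (> 1) → illicit
mu — σ1 onset /m/, coda /∅/ ok → licit
joj — violates constraint (ii): word begins with /j/ → illicit

mu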